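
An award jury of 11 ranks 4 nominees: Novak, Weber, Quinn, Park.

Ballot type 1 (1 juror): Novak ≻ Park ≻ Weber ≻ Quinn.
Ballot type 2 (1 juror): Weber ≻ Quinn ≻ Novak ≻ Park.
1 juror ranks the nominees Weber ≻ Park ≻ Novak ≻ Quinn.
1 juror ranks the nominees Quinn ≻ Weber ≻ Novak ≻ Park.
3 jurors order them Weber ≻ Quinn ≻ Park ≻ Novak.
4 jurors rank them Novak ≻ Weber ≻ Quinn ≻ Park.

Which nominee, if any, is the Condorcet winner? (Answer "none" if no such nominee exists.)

Weber

Head-to-head results (11 jurors):
Novak vs Weber: Weber wins 6–5.
Novak vs Quinn: Novak is ranked higher on 1+1+4 = 6 ballots, Quinn on 5. Novak wins 6–5.
Novak vs Park: Novak, 7–4.
Weber vs Quinn: Weber wins 10–1.
Weber vs Park: Weber wins 10–1.
Quinn–Park: Quinn 9–2.
Only Weber has no losses; Weber is the Condorcet winner.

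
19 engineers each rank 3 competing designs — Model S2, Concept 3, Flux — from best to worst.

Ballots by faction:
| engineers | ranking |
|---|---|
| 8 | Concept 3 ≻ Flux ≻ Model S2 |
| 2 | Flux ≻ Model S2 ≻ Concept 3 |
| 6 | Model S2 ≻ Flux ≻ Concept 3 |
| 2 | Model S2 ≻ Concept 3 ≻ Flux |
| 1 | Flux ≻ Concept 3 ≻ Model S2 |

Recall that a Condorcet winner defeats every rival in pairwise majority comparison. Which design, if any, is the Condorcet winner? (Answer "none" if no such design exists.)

none

Head-to-head results (19 engineers):
Model S2 vs Concept 3: Model S2, 10–9.
Model S2–Flux: Flux 11–8.
Concept 3 vs Flux: Concept 3 wins 10–9.
Each design drops at least one matchup (Model S2 loses to Flux; Concept 3 loses to Model S2; Flux loses to Concept 3); the cycle Model S2 beats Concept 3 beats Flux beats Model S2 rules out a Condorcet winner.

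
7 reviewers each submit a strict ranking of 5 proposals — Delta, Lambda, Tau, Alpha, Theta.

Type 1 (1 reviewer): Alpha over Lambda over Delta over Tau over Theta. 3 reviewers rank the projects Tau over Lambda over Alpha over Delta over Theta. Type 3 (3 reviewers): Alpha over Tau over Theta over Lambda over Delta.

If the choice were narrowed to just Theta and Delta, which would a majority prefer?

Delta

Ballots ranking Theta above Delta: 3.
Ballots ranking Delta above Theta: 7 − 3 = 4.
Delta wins the head-to-head 4–3.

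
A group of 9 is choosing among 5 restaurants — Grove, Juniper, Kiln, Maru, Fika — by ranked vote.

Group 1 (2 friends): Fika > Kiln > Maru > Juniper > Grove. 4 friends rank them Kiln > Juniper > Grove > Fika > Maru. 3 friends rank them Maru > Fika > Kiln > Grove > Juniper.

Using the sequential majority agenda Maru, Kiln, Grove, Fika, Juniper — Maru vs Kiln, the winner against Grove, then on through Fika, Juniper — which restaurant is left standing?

Round 1: Maru vs Kiln — 3–6, Kiln advances.
Round 2: Kiln vs Grove — 9–0, Kiln advances.
Round 3: Kiln vs Fika — 4–5, Fika advances.
Round 4: Fika vs Juniper — 5–4, Fika advances.
Fika survives the agenda.

Fika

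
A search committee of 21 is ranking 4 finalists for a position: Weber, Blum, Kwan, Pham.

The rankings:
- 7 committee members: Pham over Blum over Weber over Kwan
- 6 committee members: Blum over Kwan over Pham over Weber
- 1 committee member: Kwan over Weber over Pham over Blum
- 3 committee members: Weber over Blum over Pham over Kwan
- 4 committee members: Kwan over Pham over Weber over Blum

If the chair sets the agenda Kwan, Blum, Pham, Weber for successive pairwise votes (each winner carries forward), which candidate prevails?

Round 1: Kwan vs Blum — 5–16, Blum advances.
Round 2: Blum vs Pham — 9–12, Pham advances.
Round 3: Pham vs Weber — 17–4, Pham advances.
Pham survives the agenda.

Pham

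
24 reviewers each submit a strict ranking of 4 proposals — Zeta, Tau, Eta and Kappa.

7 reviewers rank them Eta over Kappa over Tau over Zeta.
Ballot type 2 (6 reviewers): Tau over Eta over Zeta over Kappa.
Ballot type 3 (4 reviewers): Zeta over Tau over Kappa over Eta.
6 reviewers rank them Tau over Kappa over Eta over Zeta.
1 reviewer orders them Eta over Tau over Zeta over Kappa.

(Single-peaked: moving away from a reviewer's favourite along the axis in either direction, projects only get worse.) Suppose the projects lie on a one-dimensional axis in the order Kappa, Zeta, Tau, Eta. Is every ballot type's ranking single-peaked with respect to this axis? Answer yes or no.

Axis positions: Kappa=1, Zeta=2, Tau=3, Eta=4.
Ballot type 1: ranking walks positions 4-1-3-2; Kappa is ranked above Tau even though Tau lies between Kappa and the peak Eta on the axis — preferences dip and rise again. Not single-peaked.
Ballot type 2 (peak Tau at position 3): ranking walks positions 3-4-2-1, expanding outward from the peak — single-peaked.
Ballot type 3 (peak Zeta at position 2): ranking walks positions 2-3-1-4, expanding outward from the peak — single-peaked.
Ballot type 4: ranking walks positions 3-1-4-2; Kappa is ranked above Zeta even though Zeta lies between Kappa and the peak Tau on the axis — preferences dip and rise again. Not single-peaked.
Ballot type 5 (peak Eta at position 4): ranking walks positions 4-3-2-1, expanding outward from the peak — single-peaked.
Ballot type 1 violates single-peakedness, so the profile is not single-peaked on this axis.

no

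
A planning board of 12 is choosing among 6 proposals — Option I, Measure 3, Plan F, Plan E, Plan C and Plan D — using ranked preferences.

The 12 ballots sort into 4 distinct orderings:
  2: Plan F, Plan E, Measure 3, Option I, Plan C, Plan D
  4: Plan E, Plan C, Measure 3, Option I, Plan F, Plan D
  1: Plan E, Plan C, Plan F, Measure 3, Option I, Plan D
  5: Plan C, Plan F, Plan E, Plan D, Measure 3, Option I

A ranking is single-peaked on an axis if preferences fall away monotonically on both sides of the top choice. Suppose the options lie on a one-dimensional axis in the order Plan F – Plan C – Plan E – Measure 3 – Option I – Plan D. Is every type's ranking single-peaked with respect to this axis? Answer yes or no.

Axis positions: Plan F=1, Plan C=2, Plan E=3, Measure 3=4, Option I=5, Plan D=6.
Type 1: ranking walks positions 1-3-4-5-2-6; Plan E is ranked above Plan C even though Plan C lies between Plan E and the peak Plan F on the axis — preferences dip and rise again. Not single-peaked.
Type 2 (peak Plan E at position 3): ranking walks positions 3-2-4-5-1-6, expanding outward from the peak — single-peaked.
Type 3 (peak Plan E at position 3): ranking walks positions 3-2-1-4-5-6, expanding outward from the peak — single-peaked.
Type 4: ranking walks positions 2-1-3-6-4-5; Plan D is ranked above Measure 3 even though Measure 3 lies between Plan D and the peak Plan C on the axis — preferences dip and rise again. Not single-peaked.
Type 1 violates single-peakedness, so the profile is not single-peaked on this axis.

no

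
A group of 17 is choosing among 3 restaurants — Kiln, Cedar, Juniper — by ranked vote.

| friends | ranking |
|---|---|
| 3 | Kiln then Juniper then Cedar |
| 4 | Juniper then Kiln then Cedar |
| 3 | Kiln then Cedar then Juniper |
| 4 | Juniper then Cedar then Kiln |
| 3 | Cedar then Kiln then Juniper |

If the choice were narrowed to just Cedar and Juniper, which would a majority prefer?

Juniper

Ballots ranking Cedar above Juniper: 3 + 3 = 6.
Ballots ranking Juniper above Cedar: 17 − 6 = 11.
Juniper wins the head-to-head 11–6.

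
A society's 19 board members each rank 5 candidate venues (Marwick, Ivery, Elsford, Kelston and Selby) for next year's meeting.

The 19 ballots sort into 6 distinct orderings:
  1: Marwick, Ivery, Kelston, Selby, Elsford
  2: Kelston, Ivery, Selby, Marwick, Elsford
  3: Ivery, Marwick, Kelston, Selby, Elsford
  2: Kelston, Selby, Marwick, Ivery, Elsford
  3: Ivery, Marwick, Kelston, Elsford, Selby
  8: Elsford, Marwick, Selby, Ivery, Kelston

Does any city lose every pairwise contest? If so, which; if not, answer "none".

Head-to-head results (19 organisers):
Marwick vs Ivery: Marwick, 11–8.
Marwick vs Elsford: 1+2+3+2+3 = 11 for Marwick, 8 for Elsford — Marwick by 11–8.
Marwick vs Kelston: Marwick, 15–4.
Marwick vs Selby: Marwick wins 15–4.
Ivery–Elsford: Ivery 11–8.
Ivery vs Kelston: Ivery wins 15–4.
Ivery vs Selby: Ivery preferred on 1+2+3+3 = 9 ballots; Selby wins 10–9.
Elsford vs Kelston: Elsford is ranked higher on 8 ballots, Kelston on 11. Kelston wins 11–8.
Elsford–Selby: Elsford 11–8.
Kelston vs Selby: Kelston preferred on 1+2+3+2+3 = 11 ballots; Kelston wins 11–8.
Each city has at least one pairwise win (Marwick beats Ivery; Ivery beats Elsford; Elsford beats Selby; Kelston beats Elsford; Selby beats Ivery) — no Condorcet loser.

none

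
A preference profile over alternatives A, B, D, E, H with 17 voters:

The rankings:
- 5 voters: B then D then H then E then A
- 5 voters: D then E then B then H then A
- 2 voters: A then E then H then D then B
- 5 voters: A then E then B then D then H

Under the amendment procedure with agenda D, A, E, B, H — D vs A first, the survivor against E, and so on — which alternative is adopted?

B

Round 1: D vs A — 10–7, D advances.
Round 2: D vs E — 10–7, D advances.
Round 3: D vs B — 7–10, B advances.
Round 4: B vs H — 15–2, B advances.
B survives the agenda.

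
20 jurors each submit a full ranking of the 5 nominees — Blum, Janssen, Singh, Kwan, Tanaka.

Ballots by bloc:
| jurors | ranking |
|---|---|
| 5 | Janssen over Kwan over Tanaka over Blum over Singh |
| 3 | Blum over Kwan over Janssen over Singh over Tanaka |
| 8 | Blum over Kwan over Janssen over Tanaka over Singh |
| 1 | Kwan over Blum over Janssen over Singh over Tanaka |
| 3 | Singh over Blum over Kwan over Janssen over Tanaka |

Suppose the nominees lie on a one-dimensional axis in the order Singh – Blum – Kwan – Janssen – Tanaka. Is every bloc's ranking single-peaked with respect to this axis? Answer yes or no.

yes

Axis positions: Singh=1, Blum=2, Kwan=3, Janssen=4, Tanaka=5.
Bloc 1 (peak Janssen at position 4): ranking walks positions 4-3-5-2-1, expanding outward from the peak — single-peaked.
Bloc 2 (peak Blum at position 2): ranking walks positions 2-3-4-1-5, expanding outward from the peak — single-peaked.
Bloc 3 (peak Blum at position 2): ranking walks positions 2-3-4-5-1, expanding outward from the peak — single-peaked.
Bloc 4 (peak Kwan at position 3): ranking walks positions 3-2-4-1-5, expanding outward from the peak — single-peaked.
Bloc 5 (peak Singh at position 1): ranking walks positions 1-2-3-4-5, expanding outward from the peak — single-peaked.
Every ranking is single-peaked on this axis.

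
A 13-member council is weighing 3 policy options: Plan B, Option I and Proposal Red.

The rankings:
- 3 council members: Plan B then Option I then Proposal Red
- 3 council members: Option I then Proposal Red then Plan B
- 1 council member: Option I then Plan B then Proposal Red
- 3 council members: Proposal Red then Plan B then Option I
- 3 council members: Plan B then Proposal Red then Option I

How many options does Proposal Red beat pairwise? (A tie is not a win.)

0

Proposal Red against each rival (13 council members):
Proposal Red vs Plan B: Proposal Red is ranked higher on 3+3 = 6 ballots, Plan B on 7. Plan B wins 7–6.
Proposal Red vs Option I: Option I, 7–6.
Proposal Red beats no one; loses to Plan B, Option I — 0 pairwise wins.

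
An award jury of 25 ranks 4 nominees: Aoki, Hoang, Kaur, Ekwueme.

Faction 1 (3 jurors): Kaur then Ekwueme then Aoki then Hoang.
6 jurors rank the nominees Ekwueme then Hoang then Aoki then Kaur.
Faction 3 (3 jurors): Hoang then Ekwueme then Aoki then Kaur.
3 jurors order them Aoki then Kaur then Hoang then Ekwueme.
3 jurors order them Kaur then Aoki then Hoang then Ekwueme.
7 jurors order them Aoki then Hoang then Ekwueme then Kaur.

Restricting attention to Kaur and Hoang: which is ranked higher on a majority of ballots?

Hoang

Ballots ranking Kaur above Hoang: 3 + 3 + 3 = 9.
Ballots ranking Hoang above Kaur: 25 − 9 = 16.
Hoang wins the head-to-head 16–9.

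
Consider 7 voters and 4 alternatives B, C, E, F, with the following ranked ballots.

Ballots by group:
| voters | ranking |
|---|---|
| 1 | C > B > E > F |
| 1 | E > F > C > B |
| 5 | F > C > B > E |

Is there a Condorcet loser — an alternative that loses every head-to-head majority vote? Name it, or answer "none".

E

Pairwise majorities:
B vs C: B is ranked higher on 0 ballots, C on 7. C wins 7–0.
B vs E: B is ranked higher on 1+5 = 6 ballots, E on 1. B wins 6–1.
B vs F: 1 to 6, F.
C vs E: C preferred on 1+5 = 6 ballots; C wins 6–1.
C vs F: 1 for C, 6 for F — F by 6–1.
E vs F: E preferred on 1+1 = 2 ballots; F wins 5–2.
E loses to every other alternative — it is the Condorcet loser.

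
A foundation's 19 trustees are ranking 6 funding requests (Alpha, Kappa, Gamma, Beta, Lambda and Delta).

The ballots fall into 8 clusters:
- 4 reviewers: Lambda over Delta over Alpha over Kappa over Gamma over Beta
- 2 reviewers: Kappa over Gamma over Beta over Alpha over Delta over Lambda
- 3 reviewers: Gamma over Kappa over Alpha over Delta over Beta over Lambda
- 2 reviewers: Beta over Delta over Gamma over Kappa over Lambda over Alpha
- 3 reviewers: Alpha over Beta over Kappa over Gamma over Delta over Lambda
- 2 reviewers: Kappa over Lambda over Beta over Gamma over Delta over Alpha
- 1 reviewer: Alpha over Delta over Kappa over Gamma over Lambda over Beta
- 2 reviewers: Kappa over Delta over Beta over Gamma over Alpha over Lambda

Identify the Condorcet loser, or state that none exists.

Lambda

Pairwise majorities:
Alpha vs Kappa: Alpha is ranked higher on 4+3+1 = 8 ballots, Kappa on 11. Kappa wins 11–8.
Alpha vs Gamma: Alpha is ranked higher on 4+3+1 = 8 ballots, Gamma on 11. Gamma wins 11–8.
Alpha–Beta: Alpha 11–8.
Alpha vs Lambda: Alpha wins 11–8.
Alpha vs Delta: Alpha is ranked higher on 2+3+3+1 = 9 ballots, Delta on 10. Delta wins 10–9.
Kappa vs Gamma: 14 to 5, Kappa.
Kappa vs Beta: Kappa wins 14–5.
Kappa vs Lambda: 15 for Kappa, 4 for Lambda — Kappa by 15–4.
Kappa vs Delta: Kappa wins 12–7.
Gamma vs Beta: Gamma preferred on 4+2+3+1 = 10 ballots; Gamma wins 10–9.
Gamma vs Lambda: Gamma, 13–6.
Gamma vs Delta: Gamma, 10–9.
Beta–Lambda: Beta 12–7.
Beta vs Delta: Delta, 10–9.
Lambda vs Delta: Delta wins 13–6.
Only Lambda has no wins; Lambda is the Condorcet loser.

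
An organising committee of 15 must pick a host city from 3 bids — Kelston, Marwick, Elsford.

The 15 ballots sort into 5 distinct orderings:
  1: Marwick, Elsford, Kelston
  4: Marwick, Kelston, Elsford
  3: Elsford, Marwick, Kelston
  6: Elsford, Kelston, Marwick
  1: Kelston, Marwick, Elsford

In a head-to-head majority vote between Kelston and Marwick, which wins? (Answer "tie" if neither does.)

Marwick

Ballots ranking Kelston above Marwick: 6 + 1 = 7.
Ballots ranking Marwick above Kelston: 15 − 7 = 8.
Marwick wins the head-to-head 8–7.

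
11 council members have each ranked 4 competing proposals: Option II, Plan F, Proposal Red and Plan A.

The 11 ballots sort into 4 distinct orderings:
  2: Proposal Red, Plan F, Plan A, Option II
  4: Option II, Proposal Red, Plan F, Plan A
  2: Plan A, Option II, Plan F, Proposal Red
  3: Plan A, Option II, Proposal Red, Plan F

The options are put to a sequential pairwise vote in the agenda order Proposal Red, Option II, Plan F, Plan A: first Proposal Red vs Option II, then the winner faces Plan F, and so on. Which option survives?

Round 1: Proposal Red vs Option II — 2–9, Option II advances.
Round 2: Option II vs Plan F — 9–2, Option II advances.
Round 3: Option II vs Plan A — 4–7, Plan A advances.
The agenda winner is Plan A.

Plan A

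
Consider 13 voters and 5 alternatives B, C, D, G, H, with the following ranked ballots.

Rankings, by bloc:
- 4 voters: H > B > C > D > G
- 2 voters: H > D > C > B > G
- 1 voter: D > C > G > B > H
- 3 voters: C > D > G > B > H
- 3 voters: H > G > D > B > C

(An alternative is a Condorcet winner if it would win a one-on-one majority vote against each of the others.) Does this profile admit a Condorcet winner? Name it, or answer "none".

H

Check each pair by majority over 13 ballots:
B vs C: B wins 7–6.
B–D: D 9–4.
B vs G: G, 7–6.
B vs H: H wins 9–4.
C–D: C 7–6.
C–G: C 10–3.
C vs H: H wins 9–4.
D vs G: D wins 10–3.
D vs H: H wins 9–4.
G vs H: H, 9–4.
Only H has no losses; H is the Condorcet winner.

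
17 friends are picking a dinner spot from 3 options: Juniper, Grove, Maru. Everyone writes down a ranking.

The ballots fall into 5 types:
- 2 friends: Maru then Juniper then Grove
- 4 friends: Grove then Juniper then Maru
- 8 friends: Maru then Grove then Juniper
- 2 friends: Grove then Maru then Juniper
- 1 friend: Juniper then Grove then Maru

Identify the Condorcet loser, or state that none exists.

Juniper

Pairwise majorities:
Juniper vs Grove: Grove wins 14–3.
Juniper vs Maru: 5 to 12, Maru.
Grove vs Maru: 4+2+1 = 7 for Grove, 10 for Maru — Maru by 10–7.
Juniper is beaten in every head-to-head and is the Condorcet loser.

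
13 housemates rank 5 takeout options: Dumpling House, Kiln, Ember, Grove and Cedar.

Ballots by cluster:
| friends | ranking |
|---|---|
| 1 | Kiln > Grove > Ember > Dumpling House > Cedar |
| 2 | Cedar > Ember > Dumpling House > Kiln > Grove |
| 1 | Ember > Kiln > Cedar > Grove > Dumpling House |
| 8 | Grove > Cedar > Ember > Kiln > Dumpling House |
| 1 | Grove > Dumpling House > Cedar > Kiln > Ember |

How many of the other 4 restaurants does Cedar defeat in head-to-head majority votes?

Cedar against each rival (13 friends):
Cedar vs Dumpling House: Cedar, 11–2.
Cedar vs Kiln: Cedar, 11–2.
Cedar vs Ember: 11 to 2, Cedar.
Cedar vs Grove: Cedar is ranked higher on 2+1 = 3 ballots, Grove on 10. Grove wins 10–3.
Cedar beats Dumpling House, Kiln, Ember; loses to Grove — 3 pairwise wins.

3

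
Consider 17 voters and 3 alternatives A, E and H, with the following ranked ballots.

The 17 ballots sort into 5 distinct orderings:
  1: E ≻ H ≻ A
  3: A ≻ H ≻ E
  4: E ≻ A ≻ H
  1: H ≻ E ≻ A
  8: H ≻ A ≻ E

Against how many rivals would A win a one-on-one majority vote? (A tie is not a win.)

1

A against each rival (17 voters):
A vs E: A preferred on 3+8 = 11 ballots; A wins 11–6.
A–H: H 10–7.
A beats E; loses to H — 1 pairwise win.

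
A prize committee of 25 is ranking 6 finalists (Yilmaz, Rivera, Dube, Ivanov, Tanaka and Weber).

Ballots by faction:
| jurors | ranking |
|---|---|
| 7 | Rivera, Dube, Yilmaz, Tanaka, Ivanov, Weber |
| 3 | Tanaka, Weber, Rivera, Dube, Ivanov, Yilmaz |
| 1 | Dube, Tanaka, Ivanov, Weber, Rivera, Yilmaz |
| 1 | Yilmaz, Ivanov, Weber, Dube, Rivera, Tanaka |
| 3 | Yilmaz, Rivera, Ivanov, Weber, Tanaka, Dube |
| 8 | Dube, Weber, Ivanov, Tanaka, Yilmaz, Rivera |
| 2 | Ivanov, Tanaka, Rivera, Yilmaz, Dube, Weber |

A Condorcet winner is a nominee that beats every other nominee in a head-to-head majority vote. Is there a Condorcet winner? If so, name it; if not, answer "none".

Pairwise majorities:
Yilmaz vs Rivera: Rivera wins 13–12.
Yilmaz–Dube: Dube 19–6.
Yilmaz vs Ivanov: Ivanov wins 14–11.
Yilmaz vs Tanaka: Tanaka, 14–11.
Yilmaz–Weber: Yilmaz 13–12.
Rivera vs Dube: Rivera, 15–10.
Rivera vs Ivanov: Rivera wins 13–12.
Rivera–Tanaka: Tanaka 14–11.
Rivera–Weber: Weber 13–12.
Dube vs Ivanov: Dube, 19–6.
Dube vs Tanaka: Dube, 17–8.
Dube vs Weber: Dube, 18–7.
Ivanov vs Tanaka: Ivanov wins 14–11.
Ivanov vs Weber: Ivanov wins 14–11.
Tanaka vs Weber: Tanaka, 13–12.
Every nominee loses at least once (Yilmaz loses to Rivera; Rivera loses to Tanaka; Dube loses to Rivera; Ivanov loses to Rivera; Tanaka loses to Dube; Weber loses to Yilmaz). The majority relation contains the cycle Yilmaz > Weber > Rivera > Yilmaz, so there is no Condorcet winner.

none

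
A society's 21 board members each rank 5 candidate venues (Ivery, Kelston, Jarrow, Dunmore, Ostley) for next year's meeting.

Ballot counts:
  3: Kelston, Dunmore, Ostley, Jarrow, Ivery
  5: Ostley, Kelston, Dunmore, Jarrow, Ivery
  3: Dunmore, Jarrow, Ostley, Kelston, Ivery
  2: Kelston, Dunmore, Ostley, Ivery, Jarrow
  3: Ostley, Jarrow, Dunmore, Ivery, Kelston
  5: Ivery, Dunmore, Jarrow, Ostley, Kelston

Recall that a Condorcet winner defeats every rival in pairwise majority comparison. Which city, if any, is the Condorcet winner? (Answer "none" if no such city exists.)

Dunmore

Head-to-head results (21 organisers):
Ivery vs Kelston: 3+5 = 8 for Ivery, 13 for Kelston — Kelston by 13–8.
Ivery vs Jarrow: Ivery is ranked higher on 2+5 = 7 ballots, Jarrow on 14. Jarrow wins 14–7.
Ivery vs Dunmore: 5 to 16, Dunmore.
Ivery vs Ostley: 5 for Ivery, 16 for Ostley — Ostley by 16–5.
Kelston vs Jarrow: 3+5+2 = 10 for Kelston, 11 for Jarrow — Jarrow by 11–10.
Kelston vs Dunmore: Kelston is ranked higher on 3+5+2 = 10 ballots, Dunmore on 11. Dunmore wins 11–10.
Kelston vs Ostley: Kelston is ranked higher on 3+2 = 5 ballots, Ostley on 16. Ostley wins 16–5.
Jarrow vs Dunmore: 3 for Jarrow, 18 for Dunmore — Dunmore by 18–3.
Jarrow vs Ostley: Jarrow preferred on 3+5 = 8 ballots; Ostley wins 13–8.
Dunmore vs Ostley: 3+3+2+5 = 13 for Dunmore, 8 for Ostley — Dunmore by 13–8.
Only Dunmore has no losses; Dunmore is the Condorcet winner.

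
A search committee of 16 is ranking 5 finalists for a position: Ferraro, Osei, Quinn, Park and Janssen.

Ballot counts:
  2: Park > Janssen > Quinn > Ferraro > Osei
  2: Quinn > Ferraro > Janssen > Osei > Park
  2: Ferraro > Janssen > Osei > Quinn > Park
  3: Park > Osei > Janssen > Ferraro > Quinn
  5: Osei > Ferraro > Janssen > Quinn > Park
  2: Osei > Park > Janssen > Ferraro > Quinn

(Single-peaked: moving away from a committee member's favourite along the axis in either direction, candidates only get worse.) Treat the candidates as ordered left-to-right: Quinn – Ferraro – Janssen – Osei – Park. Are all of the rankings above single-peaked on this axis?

Axis positions: Quinn=1, Ferraro=2, Janssen=3, Osei=4, Park=5.
Ballot type 1: ranking walks positions 5-3-1-2-4; Janssen is ranked above Osei even though Osei lies between Janssen and the peak Park on the axis — preferences dip and rise again. Not single-peaked.
Ballot type 2 (peak Quinn at position 1): ranking walks positions 1-2-3-4-5, expanding outward from the peak — single-peaked.
Ballot type 3 (peak Ferraro at position 2): ranking walks positions 2-3-4-1-5, expanding outward from the peak — single-peaked.
Ballot type 4 (peak Park at position 5): ranking walks positions 5-4-3-2-1, expanding outward from the peak — single-peaked.
Ballot type 5: ranking walks positions 4-2-3-1-5; Ferraro is ranked above Janssen even though Janssen lies between Ferraro and the peak Osei on the axis — preferences dip and rise again. Not single-peaked.
Ballot type 6 (peak Osei at position 4): ranking walks positions 4-5-3-2-1, expanding outward from the peak — single-peaked.
Ballot type 1 violates single-peakedness, so the profile is not single-peaked on this axis.

no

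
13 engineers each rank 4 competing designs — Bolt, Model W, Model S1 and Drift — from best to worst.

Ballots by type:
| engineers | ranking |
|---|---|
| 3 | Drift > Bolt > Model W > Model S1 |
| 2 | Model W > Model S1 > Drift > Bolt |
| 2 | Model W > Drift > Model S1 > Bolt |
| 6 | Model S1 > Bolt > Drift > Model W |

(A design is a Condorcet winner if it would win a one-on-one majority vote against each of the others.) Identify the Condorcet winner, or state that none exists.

Head-to-head results (13 engineers):
Bolt vs Model W: Bolt wins 9–4.
Bolt vs Model S1: Model S1 wins 10–3.
Bolt vs Drift: Drift wins 7–6.
Model W–Model S1: Model W 7–6.
Model W–Drift: Drift 9–4.
Model S1–Drift: Model S1 8–5.
Every design loses at least once (Bolt loses to Model S1; Model W loses to Bolt; Model S1 loses to Model W; Drift loses to Model S1). The majority relation contains the cycle Bolt beats Model W beats Model S1 beats Bolt, so there is no Condorcet winner.

none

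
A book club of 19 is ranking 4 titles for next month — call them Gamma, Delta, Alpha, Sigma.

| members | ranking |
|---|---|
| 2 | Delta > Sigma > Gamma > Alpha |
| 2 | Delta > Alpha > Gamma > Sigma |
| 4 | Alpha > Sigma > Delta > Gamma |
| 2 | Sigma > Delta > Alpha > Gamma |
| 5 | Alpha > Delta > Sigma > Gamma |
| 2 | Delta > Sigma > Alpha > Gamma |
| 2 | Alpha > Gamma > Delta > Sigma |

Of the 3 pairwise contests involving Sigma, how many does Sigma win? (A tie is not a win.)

1

Sigma against each rival (19 members):
Sigma vs Gamma: 2+4+2+5+2 = 15 for Sigma, 4 for Gamma — Sigma by 15–4.
Sigma vs Delta: 6 to 13, Delta.
Sigma vs Alpha: 2+2+2 = 6 for Sigma, 13 for Alpha — Alpha by 13–6.
Sigma beats Gamma; loses to Delta, Alpha — 1 pairwise win.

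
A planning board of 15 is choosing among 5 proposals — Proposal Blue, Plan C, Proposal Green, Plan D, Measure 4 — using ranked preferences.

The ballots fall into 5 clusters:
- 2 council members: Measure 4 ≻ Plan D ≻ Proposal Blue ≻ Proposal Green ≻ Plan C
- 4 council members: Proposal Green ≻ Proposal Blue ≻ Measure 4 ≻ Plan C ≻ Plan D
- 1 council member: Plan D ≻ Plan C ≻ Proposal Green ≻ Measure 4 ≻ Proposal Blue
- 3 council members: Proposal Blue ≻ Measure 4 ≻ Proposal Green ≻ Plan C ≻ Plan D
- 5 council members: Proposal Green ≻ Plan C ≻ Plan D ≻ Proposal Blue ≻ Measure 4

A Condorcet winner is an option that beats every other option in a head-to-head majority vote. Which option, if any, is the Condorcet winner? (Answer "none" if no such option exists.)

Proposal Green

Check each pair by majority over 15 ballots:
Proposal Blue vs Plan C: 2+4+3 = 9 for Proposal Blue, 6 for Plan C — Proposal Blue by 9–6.
Proposal Blue vs Proposal Green: Proposal Blue preferred on 2+3 = 5 ballots; Proposal Green wins 10–5.
Proposal Blue vs Plan D: 4+3 = 7 for Proposal Blue, 8 for Plan D — Plan D by 8–7.
Proposal Blue vs Measure 4: Proposal Blue preferred on 4+3+5 = 12 ballots; Proposal Blue wins 12–3.
Plan C vs Proposal Green: 1 to 14, Proposal Green.
Plan C vs Plan D: 4+3+5 = 12 for Plan C, 3 for Plan D — Plan C by 12–3.
Plan C vs Measure 4: Plan C is ranked higher on 1+5 = 6 ballots, Measure 4 on 9. Measure 4 wins 9–6.
Proposal Green vs Plan D: Proposal Green is ranked higher on 4+3+5 = 12 ballots, Plan D on 3. Proposal Green wins 12–3.
Proposal Green vs Measure 4: Proposal Green is ranked higher on 4+1+5 = 10 ballots, Measure 4 on 5. Proposal Green wins 10–5.
Plan D vs Measure 4: 6 to 9, Measure 4.
Only Proposal Green has no losses; Proposal Green is the Condorcet winner.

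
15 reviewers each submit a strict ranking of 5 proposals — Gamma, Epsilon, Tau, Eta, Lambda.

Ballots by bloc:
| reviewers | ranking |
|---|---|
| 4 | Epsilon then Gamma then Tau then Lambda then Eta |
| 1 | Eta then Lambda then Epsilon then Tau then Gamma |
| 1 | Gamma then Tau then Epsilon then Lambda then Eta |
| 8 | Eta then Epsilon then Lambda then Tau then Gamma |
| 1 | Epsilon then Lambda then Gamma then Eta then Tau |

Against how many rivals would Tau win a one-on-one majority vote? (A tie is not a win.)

1

Tau against each rival (15 reviewers):
Tau vs Gamma: 1+8 = 9 for Tau, 6 for Gamma — Tau by 9–6.
Tau vs Epsilon: 1 to 14, Epsilon.
Tau vs Eta: Tau is ranked higher on 4+1 = 5 ballots, Eta on 10. Eta wins 10–5.
Tau vs Lambda: 4+1 = 5 for Tau, 10 for Lambda — Lambda by 10–5.
Tau beats Gamma; loses to Epsilon, Eta, Lambda — 1 pairwise win.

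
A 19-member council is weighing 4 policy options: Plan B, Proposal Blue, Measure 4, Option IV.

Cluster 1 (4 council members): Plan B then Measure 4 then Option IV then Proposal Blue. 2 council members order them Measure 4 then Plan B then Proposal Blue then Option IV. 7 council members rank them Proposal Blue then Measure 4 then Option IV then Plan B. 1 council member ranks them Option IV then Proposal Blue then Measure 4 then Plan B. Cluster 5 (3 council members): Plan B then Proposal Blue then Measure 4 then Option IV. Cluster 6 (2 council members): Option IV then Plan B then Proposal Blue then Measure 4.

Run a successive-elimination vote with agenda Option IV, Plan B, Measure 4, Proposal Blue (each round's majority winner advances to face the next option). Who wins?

Proposal Blue

Round 1: Option IV vs Plan B — 10–9, Option IV advances.
Round 2: Option IV vs Measure 4 — 3–16, Measure 4 advances.
Round 3: Measure 4 vs Proposal Blue — 6–13, Proposal Blue advances.
The agenda winner is Proposal Blue.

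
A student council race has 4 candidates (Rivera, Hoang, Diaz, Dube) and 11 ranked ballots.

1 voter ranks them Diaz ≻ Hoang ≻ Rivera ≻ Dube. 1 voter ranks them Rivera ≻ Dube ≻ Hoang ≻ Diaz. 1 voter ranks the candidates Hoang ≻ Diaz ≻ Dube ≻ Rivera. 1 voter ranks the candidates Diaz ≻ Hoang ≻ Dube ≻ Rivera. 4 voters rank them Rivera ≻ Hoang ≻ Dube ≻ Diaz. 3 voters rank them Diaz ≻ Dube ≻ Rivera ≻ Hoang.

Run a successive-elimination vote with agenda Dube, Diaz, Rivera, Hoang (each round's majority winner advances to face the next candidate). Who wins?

Round 1: Dube vs Diaz — 5–6, Diaz advances.
Round 2: Diaz vs Rivera — 6–5, Diaz advances.
Round 3: Diaz vs Hoang — 5–6, Hoang advances.
The agenda winner is Hoang.

Hoang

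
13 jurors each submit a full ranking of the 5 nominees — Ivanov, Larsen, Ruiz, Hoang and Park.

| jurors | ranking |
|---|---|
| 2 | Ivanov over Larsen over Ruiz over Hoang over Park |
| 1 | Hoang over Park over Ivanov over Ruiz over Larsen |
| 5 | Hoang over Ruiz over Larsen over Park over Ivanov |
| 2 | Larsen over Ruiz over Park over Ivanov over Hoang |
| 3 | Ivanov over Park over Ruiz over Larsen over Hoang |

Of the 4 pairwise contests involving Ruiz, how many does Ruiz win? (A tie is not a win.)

4

Ruiz against each rival (13 jurors):
Ruiz vs Ivanov: Ruiz, 7–6.
Ruiz vs Larsen: 9 to 4, Ruiz.
Ruiz vs Hoang: Ruiz wins 7–6.
Ruiz vs Park: 2+5+2 = 9 for Ruiz, 4 for Park — Ruiz by 9–4.
Ruiz beats Ivanov, Larsen, Hoang, Park — 4 pairwise wins.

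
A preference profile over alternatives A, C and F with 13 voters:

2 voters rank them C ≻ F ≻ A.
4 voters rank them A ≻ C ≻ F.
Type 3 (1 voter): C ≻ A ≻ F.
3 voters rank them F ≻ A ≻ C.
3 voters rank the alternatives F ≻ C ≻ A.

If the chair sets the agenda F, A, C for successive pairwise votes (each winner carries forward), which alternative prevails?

Round 1: F vs A — 8–5, F advances.
Round 2: F vs C — 6–7, C advances.
C survives the agenda.

C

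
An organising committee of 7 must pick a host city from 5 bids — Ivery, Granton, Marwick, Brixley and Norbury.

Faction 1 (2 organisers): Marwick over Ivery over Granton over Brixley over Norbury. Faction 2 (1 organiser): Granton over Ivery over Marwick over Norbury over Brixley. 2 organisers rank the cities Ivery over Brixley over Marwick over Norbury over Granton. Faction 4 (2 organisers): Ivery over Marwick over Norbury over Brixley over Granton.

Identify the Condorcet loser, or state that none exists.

Pairwise majorities:
Ivery vs Granton: Ivery preferred on 2+2+2 = 6 ballots; Ivery wins 6–1.
Ivery vs Marwick: Ivery preferred on 1+2+2 = 5 ballots; Ivery wins 5–2.
Ivery vs Brixley: Ivery preferred on 2+1+2+2 = 7 ballots; Ivery wins 7–0.
Ivery vs Norbury: Ivery is ranked higher on 2+1+2+2 = 7 ballots, Norbury on 0. Ivery wins 7–0.
Granton vs Marwick: Granton is ranked higher on 1 ballot, Marwick on 6. Marwick wins 6–1.
Granton vs Brixley: Brixley, 4–3.
Granton–Norbury: Norbury 4–3.
Marwick vs Brixley: Marwick is ranked higher on 2+1+2 = 5 ballots, Brixley on 2. Marwick wins 5–2.
Marwick vs Norbury: Marwick is ranked higher on 2+1+2+2 = 7 ballots, Norbury on 0. Marwick wins 7–0.
Brixley vs Norbury: Brixley is ranked higher on 2+2 = 4 ballots, Norbury on 3. Brixley wins 4–3.
Granton loses to every other city — it is the Condorcet loser.

Granton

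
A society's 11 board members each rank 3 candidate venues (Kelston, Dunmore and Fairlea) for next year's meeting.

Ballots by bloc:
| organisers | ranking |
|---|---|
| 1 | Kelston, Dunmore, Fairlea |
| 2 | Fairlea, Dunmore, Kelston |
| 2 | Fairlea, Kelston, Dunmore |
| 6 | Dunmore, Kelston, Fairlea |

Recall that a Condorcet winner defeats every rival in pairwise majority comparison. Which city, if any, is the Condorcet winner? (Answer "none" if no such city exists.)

Dunmore

Head-to-head results (11 organisers):
Kelston vs Dunmore: Kelston preferred on 1+2 = 3 ballots; Dunmore wins 8–3.
Kelston vs Fairlea: Kelston preferred on 1+6 = 7 ballots; Kelston wins 7–4.
Dunmore vs Fairlea: Dunmore is ranked higher on 1+6 = 7 ballots, Fairlea on 4. Dunmore wins 7–4.
Dunmore beats each of Kelston, Fairlea — Dunmore is the Condorcet winner.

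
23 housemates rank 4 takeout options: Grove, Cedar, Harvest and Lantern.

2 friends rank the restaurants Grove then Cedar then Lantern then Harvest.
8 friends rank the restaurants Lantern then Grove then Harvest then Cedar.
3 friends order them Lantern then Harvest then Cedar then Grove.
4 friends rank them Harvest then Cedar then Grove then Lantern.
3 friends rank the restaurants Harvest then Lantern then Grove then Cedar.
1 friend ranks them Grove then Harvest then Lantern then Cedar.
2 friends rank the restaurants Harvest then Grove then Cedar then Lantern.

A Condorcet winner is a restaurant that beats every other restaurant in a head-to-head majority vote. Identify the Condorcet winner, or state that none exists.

Head-to-head results (23 friends):
Grove vs Cedar: Grove preferred on 2+8+3+1+2 = 16 ballots; Grove wins 16–7.
Grove vs Harvest: 11 to 12, Harvest.
Grove vs Lantern: 2+4+1+2 = 9 for Grove, 14 for Lantern — Lantern by 14–9.
Cedar vs Harvest: 2 for Cedar, 21 for Harvest — Harvest by 21–2.
Cedar vs Lantern: 8 to 15, Lantern.
Harvest vs Lantern: 10 to 13, Lantern.
Lantern wins every pairwise contest, so Lantern is the Condorcet winner.

Lantern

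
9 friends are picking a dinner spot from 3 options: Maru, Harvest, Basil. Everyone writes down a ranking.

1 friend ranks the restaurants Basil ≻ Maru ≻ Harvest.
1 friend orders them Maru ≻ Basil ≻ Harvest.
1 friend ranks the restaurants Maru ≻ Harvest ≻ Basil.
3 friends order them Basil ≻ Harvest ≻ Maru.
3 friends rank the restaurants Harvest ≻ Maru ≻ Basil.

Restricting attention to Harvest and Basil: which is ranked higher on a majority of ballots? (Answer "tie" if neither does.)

Ballots ranking Harvest above Basil: 1 + 3 = 4.
Ballots ranking Basil above Harvest: 9 − 4 = 5.
Basil wins the head-to-head 5–4.

Basil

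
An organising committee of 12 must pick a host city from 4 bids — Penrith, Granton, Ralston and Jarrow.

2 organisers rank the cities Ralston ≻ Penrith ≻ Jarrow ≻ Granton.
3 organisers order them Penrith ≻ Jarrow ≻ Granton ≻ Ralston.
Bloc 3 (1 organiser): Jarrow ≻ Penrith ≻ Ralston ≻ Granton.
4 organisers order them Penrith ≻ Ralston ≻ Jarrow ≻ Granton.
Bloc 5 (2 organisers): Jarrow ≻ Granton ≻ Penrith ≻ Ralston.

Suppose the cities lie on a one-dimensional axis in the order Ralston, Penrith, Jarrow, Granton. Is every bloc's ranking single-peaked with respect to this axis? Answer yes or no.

yes

Axis positions: Ralston=1, Penrith=2, Jarrow=3, Granton=4.
Bloc 1 (peak Ralston at position 1): ranking walks positions 1-2-3-4, expanding outward from the peak — single-peaked.
Bloc 2 (peak Penrith at position 2): ranking walks positions 2-3-4-1, expanding outward from the peak — single-peaked.
Bloc 3 (peak Jarrow at position 3): ranking walks positions 3-2-1-4, expanding outward from the peak — single-peaked.
Bloc 4 (peak Penrith at position 2): ranking walks positions 2-1-3-4, expanding outward from the peak — single-peaked.
Bloc 5 (peak Jarrow at position 3): ranking walks positions 3-4-2-1, expanding outward from the peak — single-peaked.
Every ranking is single-peaked on this axis.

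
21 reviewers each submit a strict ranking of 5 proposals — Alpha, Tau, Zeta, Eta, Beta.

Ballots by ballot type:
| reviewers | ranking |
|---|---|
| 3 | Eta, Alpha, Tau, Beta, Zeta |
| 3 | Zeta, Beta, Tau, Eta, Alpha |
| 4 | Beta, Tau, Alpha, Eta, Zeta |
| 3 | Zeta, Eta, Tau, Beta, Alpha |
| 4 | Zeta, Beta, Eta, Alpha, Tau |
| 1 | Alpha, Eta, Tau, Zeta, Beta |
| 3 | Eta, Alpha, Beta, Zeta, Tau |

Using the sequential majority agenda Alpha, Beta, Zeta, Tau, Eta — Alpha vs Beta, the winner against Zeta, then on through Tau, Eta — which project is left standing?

Eta

Round 1: Alpha vs Beta — 7–14, Beta advances.
Round 2: Beta vs Zeta — 10–11, Zeta advances.
Round 3: Zeta vs Tau — 13–8, Zeta advances.
Round 4: Zeta vs Eta — 10–11, Eta advances.
Eta survives the agenda.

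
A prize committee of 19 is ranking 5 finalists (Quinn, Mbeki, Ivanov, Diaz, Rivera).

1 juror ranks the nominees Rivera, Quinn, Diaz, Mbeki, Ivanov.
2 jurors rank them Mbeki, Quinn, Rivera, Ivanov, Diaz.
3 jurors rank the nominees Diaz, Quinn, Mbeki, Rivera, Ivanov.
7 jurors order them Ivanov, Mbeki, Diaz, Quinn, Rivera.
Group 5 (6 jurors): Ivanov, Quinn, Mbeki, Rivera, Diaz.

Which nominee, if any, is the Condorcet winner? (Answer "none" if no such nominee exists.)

Check each pair by majority over 19 ballots:
Quinn vs Mbeki: Quinn preferred on 1+3+6 = 10 ballots; Quinn wins 10–9.
Quinn vs Ivanov: 6 to 13, Ivanov.
Quinn vs Diaz: 1+2+6 = 9 for Quinn, 10 for Diaz — Diaz by 10–9.
Quinn vs Rivera: Quinn preferred on 2+3+7+6 = 18 ballots; Quinn wins 18–1.
Mbeki vs Ivanov: 6 to 13, Ivanov.
Mbeki vs Diaz: 15 to 4, Mbeki.
Mbeki vs Rivera: Mbeki preferred on 2+3+7+6 = 18 ballots; Mbeki wins 18–1.
Ivanov vs Diaz: 2+7+6 = 15 for Ivanov, 4 for Diaz — Ivanov by 15–4.
Ivanov vs Rivera: Ivanov is ranked higher on 7+6 = 13 ballots, Rivera on 6. Ivanov wins 13–6.
Diaz vs Rivera: Diaz is ranked higher on 3+7 = 10 ballots, Rivera on 9. Diaz wins 10–9.
Only Ivanov has no losses; Ivanov is the Condorcet winner.

Ivanov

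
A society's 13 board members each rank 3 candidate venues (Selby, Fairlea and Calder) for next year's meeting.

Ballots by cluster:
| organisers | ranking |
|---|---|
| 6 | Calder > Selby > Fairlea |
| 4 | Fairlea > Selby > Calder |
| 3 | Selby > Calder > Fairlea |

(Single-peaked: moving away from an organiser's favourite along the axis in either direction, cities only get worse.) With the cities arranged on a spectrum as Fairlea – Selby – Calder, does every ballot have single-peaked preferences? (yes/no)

yes

Axis positions: Fairlea=1, Selby=2, Calder=3.
Cluster 1 (peak Calder at position 3): ranking walks positions 3-2-1, expanding outward from the peak — single-peaked.
Cluster 2 (peak Fairlea at position 1): ranking walks positions 1-2-3, expanding outward from the peak — single-peaked.
Cluster 3 (peak Selby at position 2): ranking walks positions 2-3-1, expanding outward from the peak — single-peaked.
Every ranking is single-peaked on this axis.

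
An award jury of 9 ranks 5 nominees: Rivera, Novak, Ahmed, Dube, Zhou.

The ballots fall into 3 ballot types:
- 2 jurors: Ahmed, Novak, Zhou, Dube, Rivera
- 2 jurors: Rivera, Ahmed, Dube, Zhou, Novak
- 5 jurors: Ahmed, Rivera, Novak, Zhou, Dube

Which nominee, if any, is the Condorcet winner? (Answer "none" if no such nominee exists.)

Ahmed

Pairwise majorities:
Rivera–Novak: Rivera 7–2.
Rivera–Ahmed: Ahmed 7–2.
Rivera–Dube: Rivera 7–2.
Rivera vs Zhou: Rivera, 7–2.
Novak–Ahmed: Ahmed 9–0.
Novak vs Dube: Novak, 7–2.
Novak vs Zhou: Novak wins 7–2.
Ahmed vs Dube: Ahmed, 9–0.
Ahmed vs Zhou: Ahmed wins 9–0.
Dube vs Zhou: Zhou wins 7–2.
Only Ahmed has no losses; Ahmed is the Condorcet winner.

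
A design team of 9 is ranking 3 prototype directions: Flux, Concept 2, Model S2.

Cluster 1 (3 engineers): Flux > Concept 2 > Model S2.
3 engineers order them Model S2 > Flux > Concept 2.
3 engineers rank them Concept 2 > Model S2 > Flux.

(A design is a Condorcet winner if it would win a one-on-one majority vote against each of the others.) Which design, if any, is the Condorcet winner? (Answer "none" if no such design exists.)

none

Check each pair by majority over 9 ballots:
Flux vs Concept 2: Flux wins 6–3.
Flux vs Model S2: Model S2, 6–3.
Concept 2–Model S2: Concept 2 6–3.
Each design drops at least one matchup (Flux loses to Model S2; Concept 2 loses to Flux; Model S2 loses to Concept 2); the cycle Flux → Concept 2 → Model S2 → Flux rules out a Condorcet winner.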